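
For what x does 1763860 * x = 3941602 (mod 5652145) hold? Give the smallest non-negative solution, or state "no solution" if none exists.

no solution

gcd(1763860, 5652145):
5652145 = 3*1763860 + 360565
1763860 = 4*360565 + 321600
360565 = 1*321600 + 38965
321600 = 8*38965 + 9880
38965 = 3*9880 + 9325
9880 = 1*9325 + 555
9325 = 16*555 + 445
555 = 1*445 + 110
445 = 4*110 + 5
110 = 22*5 + 0
gcd = 5, but 5 ∤ 3941602, so the congruence has no solution.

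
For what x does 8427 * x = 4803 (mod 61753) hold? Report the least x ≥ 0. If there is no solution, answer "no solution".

First find gcd(8427, 61753):
61753 = 7*8427 + 2764
8427 = 3*2764 + 135
2764 = 20*135 + 64
135 = 2*64 + 7
64 = 9*7 + 1
7 = 7*1 + 0
gcd = 1, so a unique solution mod 61753 exists.
Back-substitute for the Bézout coefficients:
1 = 64 − 9·7
1 = −9·135 + 19·64
1 = 19·2764 − 389·135
1 = −389·8427 + 1186·2764
1 = 1186·61753 − 8691·8427
So 8427·(-8691) ≡ 1 (mod 61753), giving 8427⁻¹ ≡ 53062.
x ≡ 8427⁻¹·4803 ≡ 53062·4803 ≡ 2155 (mod 61753).

2155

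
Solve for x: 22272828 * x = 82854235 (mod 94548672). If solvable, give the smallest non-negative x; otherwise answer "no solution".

no solution

gcd(22272828, 94548672):
94548672 = 4·22272828 + 5457360
22272828 = 4·5457360 + 443388
5457360 = 12·443388 + 136704
443388 = 3·136704 + 33276
136704 = 4·33276 + 3600
33276 = 9·3600 + 876
3600 = 4·876 + 96
876 = 9·96 + 12
96 = 8·12 + 0
gcd = 12, but 12 ∤ 82854235, so the congruence has no solution.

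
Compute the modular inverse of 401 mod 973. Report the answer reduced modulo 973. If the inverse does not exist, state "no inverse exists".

Extended Euclidean algorithm:
973 = 2·401 + 171
401 = 2·171 + 59
171 = 2·59 + 53
59 = 1·53 + 6
53 = 8·6 + 5
6 = 1·5 + 1
5 = 5·1 + 0
gcd = 1, so the inverse exists. Back-substitute:
1 = 6 − 5
1 = −53 + 9·6
1 = 9·59 − 10·53
1 = −10·171 + 29·59
1 = 29·401 − 68·171
1 = −68·973 + 165·401
So 401·165 ≡ 1 (mod 973).

165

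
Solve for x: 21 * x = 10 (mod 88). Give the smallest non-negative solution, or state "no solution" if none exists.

34

First find gcd(21, 88):
88 = 4*21 + 4
21 = 5*4 + 1
4 = 4*1 + 0
gcd = 1, so a unique solution mod 88 exists.
Back-substitute for the Bézout coefficients:
1 = 21 − 5·4
1 = −5·88 + 21·21
So 21·(21) ≡ 1 (mod 88), giving 21⁻¹ ≡ 21.
x ≡ 21⁻¹·10 ≡ 21·10 ≡ 34 (mod 88).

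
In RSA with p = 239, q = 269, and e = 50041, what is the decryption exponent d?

φ(n) = (p−1)(q−1) = 238·268 = 63784.
Need d with 50041·d ≡ 1 (mod 63784). Apply the extended Euclidean algorithm:
63784 = 1·50041 + 13743
50041 = 3·13743 + 8812
13743 = 1·8812 + 4931
8812 = 1·4931 + 3881
4931 = 1·3881 + 1050
3881 = 3·1050 + 731
1050 = 1·731 + 319
731 = 2·319 + 93
319 = 3·93 + 40
93 = 2·40 + 13
40 = 3·13 + 1
13 = 13·1 + 0
Back-substitute:
1 = 40 − 3·13
1 = −3·93 + 7·40
1 = 7·319 − 24·93
1 = −24·731 + 55·319
1 = 55·1050 − 79·731
1 = −79·3881 + 292·1050
1 = 292·4931 − 371·3881
1 = −371·8812 + 663·4931
1 = 663·13743 − 1034·8812
1 = −1034·50041 + 3765·13743
1 = 3765·63784 − 4799·50041
So 50041·(-4799) ≡ 1 (mod 63784), hence d ≡ -4799 ≡ 58985 (mod 63784).

58985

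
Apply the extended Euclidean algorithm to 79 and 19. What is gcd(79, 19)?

Repeated division:
79 = 4×19 + 3
19 = 6×3 + 1
3 = 3×1 + 0
gcd(79, 19) = 1.
Back-substituting:
1 = 19 − 6·3
1 = −6·79 + 25·19
So 1 = (-6)·79 + (25)·19.

1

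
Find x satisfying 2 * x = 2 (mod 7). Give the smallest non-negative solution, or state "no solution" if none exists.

First find gcd(2, 7):
7 = 3×2 + 1
2 = 2×1 + 0
gcd = 1, so a unique solution mod 7 exists.
Back-substitute for the Bézout coefficients:
1 = 7 − 3·2
So 2·(-3) ≡ 1 (mod 7), giving 2⁻¹ ≡ 4.
x ≡ 2⁻¹·2 ≡ 4·2 ≡ 1 (mod 7).

1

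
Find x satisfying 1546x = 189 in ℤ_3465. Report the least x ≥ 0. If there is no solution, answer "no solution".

1764

First find gcd(1546, 3465):
3465 = 2·1546 + 373
1546 = 4·373 + 54
373 = 6·54 + 49
54 = 1·49 + 5
49 = 9·5 + 4
5 = 1·4 + 1
4 = 4·1 + 0
gcd = 1, so a unique solution mod 3465 exists.
Back-substitute for the Bézout coefficients:
1 = 5 − 4
1 = −49 + 10·5
1 = 10·54 − 11·49
1 = −11·373 + 76·54
1 = 76·1546 − 315·373
1 = −315·3465 + 706·1546
So 1546·(706) ≡ 1 (mod 3465), giving 1546⁻¹ ≡ 706.
x ≡ 1546⁻¹·189 ≡ 706·189 ≡ 1764 (mod 3465).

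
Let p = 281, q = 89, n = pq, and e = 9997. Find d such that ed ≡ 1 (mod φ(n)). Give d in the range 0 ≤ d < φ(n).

φ(n) = (p−1)(q−1) = 280·88 = 24640.
Need d with 9997·d ≡ 1 (mod 24640). Apply the extended Euclidean algorithm:
24640 = 2*9997 + 4646
9997 = 2*4646 + 705
4646 = 6*705 + 416
705 = 1*416 + 289
416 = 1*289 + 127
289 = 2*127 + 35
127 = 3*35 + 22
35 = 1*22 + 13
22 = 1*13 + 9
13 = 1*9 + 4
9 = 2*4 + 1
4 = 4*1 + 0
Back-substitute:
1 = 9 − 2·4
1 = −2·13 + 3·9
1 = 3·22 − 5·13
1 = −5·35 + 8·22
1 = 8·127 − 29·35
1 = −29·289 + 66·127
1 = 66·416 − 95·289
1 = −95·705 + 161·416
1 = 161·4646 − 1061·705
1 = −1061·9997 + 2283·4646
1 = 2283·24640 − 5627·9997
So 9997·(-5627) ≡ 1 (mod 24640), hence d ≡ -5627 ≡ 19013 (mod 24640).

19013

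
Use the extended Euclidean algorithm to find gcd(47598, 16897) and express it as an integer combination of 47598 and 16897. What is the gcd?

Apply Euclid's algorithm to 47598 and 16897:
47598 = 2×16897 + 13804
16897 = 1×13804 + 3093
13804 = 4×3093 + 1432
3093 = 2×1432 + 229
1432 = 6×229 + 58
229 = 3×58 + 55
58 = 1×55 + 3
55 = 18×3 + 1
3 = 3×1 + 0
gcd(47598, 16897) = 1.
Express as a combination:
1 = 55 − 18·3
1 = −18·58 + 19·55
1 = 19·229 − 75·58
1 = −75·1432 + 469·229
1 = 469·3093 − 1013·1432
1 = −1013·13804 + 4521·3093
1 = 4521·16897 − 5534·13804
1 = −5534·47598 + 15589·16897
So 1 = (-5534)·47598 + (15589)·16897.

1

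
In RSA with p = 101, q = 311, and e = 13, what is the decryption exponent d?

19077

φ(n) = (p−1)(q−1) = 100·310 = 31000.
Need d with 13·d ≡ 1 (mod 31000). Apply the extended Euclidean algorithm:
31000 = 2384·13 + 8
13 = 1·8 + 5
8 = 1·5 + 3
5 = 1·3 + 2
3 = 1·2 + 1
2 = 2·1 + 0
Back-substitute:
1 = 3 − 2
1 = −5 + 2·3
1 = 2·8 − 3·5
1 = −3·13 + 5·8
1 = 5·31000 − 11923·13
So 13·(-11923) ≡ 1 (mod 31000), hence d ≡ -11923 ≡ 19077 (mod 31000).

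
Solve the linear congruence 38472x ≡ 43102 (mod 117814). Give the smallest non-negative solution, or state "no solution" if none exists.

50894

First find gcd(38472, 117814):
117814 = 3*38472 + 2398
38472 = 16*2398 + 104
2398 = 23*104 + 6
104 = 17*6 + 2
6 = 3*2 + 0
gcd = 2 and 2 | 43102, so solutions exist. Divide through by 2: 19236x ≡ 21551 (mod 58907).
Now find 19236⁻¹ mod 58907:
58907 = 3×19236 + 1199
19236 = 16×1199 + 52
1199 = 23×52 + 3
52 = 17×3 + 1
3 = 3×1 + 0
Back-substitute:
1 = 52 − 17·3
1 = −17·1199 + 392·52
1 = 392·19236 − 6289·1199
1 = −6289·58907 + 19259·19236
So 19236⁻¹ ≡ 19259 (mod 58907).
Then x ≡ 19259·21551 ≡ 50894 (mod 58907); the smallest non-negative solution is x = 50894.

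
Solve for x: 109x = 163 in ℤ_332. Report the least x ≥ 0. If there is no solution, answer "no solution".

35

First find gcd(109, 332):
332 = 3·109 + 5
109 = 21·5 + 4
5 = 1·4 + 1
4 = 4·1 + 0
gcd = 1, so a unique solution mod 332 exists.
Back-substitute for the Bézout coefficients:
1 = 5 − 4
1 = −109 + 22·5
1 = 22·332 − 67·109
So 109·(-67) ≡ 1 (mod 332), giving 109⁻¹ ≡ 265.
x ≡ 109⁻¹·163 ≡ 265·163 ≡ 35 (mod 332).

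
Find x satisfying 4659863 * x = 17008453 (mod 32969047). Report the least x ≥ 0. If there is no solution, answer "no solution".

First find gcd(4659863, 32969047):
32969047 = 7×4659863 + 350006
4659863 = 13×350006 + 109785
350006 = 3×109785 + 20651
109785 = 5×20651 + 6530
20651 = 3×6530 + 1061
6530 = 6×1061 + 164
1061 = 6×164 + 77
164 = 2×77 + 10
77 = 7×10 + 7
10 = 1×7 + 3
7 = 2×3 + 1
3 = 3×1 + 0
gcd = 1, so a unique solution mod 32969047 exists.
Back-substitute for the Bézout coefficients:
1 = 7 − 2·3
1 = −2·10 + 3·7
1 = 3·77 − 23·10
1 = −23·164 + 49·77
1 = 49·1061 − 317·164
1 = −317·6530 + 1951·1061
1 = 1951·20651 − 6170·6530
1 = −6170·109785 + 32801·20651
1 = 32801·350006 − 104573·109785
1 = −104573·4659863 + 1392250·350006
1 = 1392250·32969047 − 9850323·4659863
So 4659863·(-9850323) ≡ 1 (mod 32969047), giving 4659863⁻¹ ≡ 23118724.
x ≡ 4659863⁻¹·17008453 ≡ 23118724·17008453 ≡ 17390534 (mod 32969047).

17390534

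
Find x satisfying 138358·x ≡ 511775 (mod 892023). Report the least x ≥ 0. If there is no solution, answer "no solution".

76358

First find gcd(138358, 892023):
892023 = 6*138358 + 61875
138358 = 2*61875 + 14608
61875 = 4*14608 + 3443
14608 = 4*3443 + 836
3443 = 4*836 + 99
836 = 8*99 + 44
99 = 2*44 + 11
44 = 4*11 + 0
gcd = 11 and 11 | 511775, so solutions exist. Divide through by 11: 12578x ≡ 46525 (mod 81093).
Now find 12578⁻¹ mod 81093:
81093 = 6*12578 + 5625
12578 = 2*5625 + 1328
5625 = 4*1328 + 313
1328 = 4*313 + 76
313 = 4*76 + 9
76 = 8*9 + 4
9 = 2*4 + 1
4 = 4*1 + 0
Back-substitute:
1 = 9 − 2·4
1 = −2·76 + 17·9
1 = 17·313 − 70·76
1 = −70·1328 + 297·313
1 = 297·5625 − 1258·1328
1 = −1258·12578 + 2813·5625
1 = 2813·81093 − 18136·12578
So 12578·(-18136) ≡ 1 (mod 81093), i.e. 12578⁻¹ ≡ 62957.
Then x ≡ 62957·46525 ≡ 76358 (mod 81093); the smallest non-negative solution is x = 76358.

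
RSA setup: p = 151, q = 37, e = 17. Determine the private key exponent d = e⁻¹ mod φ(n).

953

φ(n) = (p−1)(q−1) = 150·36 = 5400.
Need d with 17·d ≡ 1 (mod 5400). Apply the extended Euclidean algorithm:
5400 = 317·17 + 11
17 = 1·11 + 6
11 = 1·6 + 5
6 = 1·5 + 1
5 = 5·1 + 0
Back-substitute:
1 = 6 − 5
1 = −11 + 2·6
1 = 2·17 − 3·11
1 = −3·5400 + 953·17
So 17·953 ≡ 1 (mod 5400), hence d = 953.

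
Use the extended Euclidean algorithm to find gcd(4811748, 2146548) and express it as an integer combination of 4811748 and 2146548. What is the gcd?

12

Apply Euclid's algorithm to 4811748 and 2146548:
4811748 = 2×2146548 + 518652
2146548 = 4×518652 + 71940
518652 = 7×71940 + 15072
71940 = 4×15072 + 11652
15072 = 1×11652 + 3420
11652 = 3×3420 + 1392
3420 = 2×1392 + 636
1392 = 2×636 + 120
636 = 5×120 + 36
120 = 3×36 + 12
36 = 3×12 + 0
gcd(4811748, 2146548) = 12.
Back-substituting:
12 = 120 − 3·36
12 = −3·636 + 16·120
12 = 16·1392 − 35·636
12 = −35·3420 + 86·1392
12 = 86·11652 − 293·3420
12 = −293·15072 + 379·11652
12 = 379·71940 − 1809·15072
12 = −1809·518652 + 13042·71940
12 = 13042·2146548 − 53977·518652
12 = −53977·4811748 + 120996·2146548
So 12 = (-53977)·4811748 + (120996)·2146548.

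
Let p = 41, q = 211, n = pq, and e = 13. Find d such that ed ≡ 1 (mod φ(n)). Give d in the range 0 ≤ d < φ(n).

3877

φ(n) = (p−1)(q−1) = 40·210 = 8400.
Need d with 13·d ≡ 1 (mod 8400). Apply the extended Euclidean algorithm:
8400 = 646*13 + 2
13 = 6*2 + 1
2 = 2*1 + 0
Back-substitute:
1 = 13 − 6·2
1 = −6·8400 + 3877·13
So 13·3877 ≡ 1 (mod 8400), hence d = 3877.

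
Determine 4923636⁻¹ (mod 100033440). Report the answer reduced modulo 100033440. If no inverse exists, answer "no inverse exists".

no inverse exists

Compute gcd(4923636, 100033440):
100033440 = 20*4923636 + 1560720
4923636 = 3*1560720 + 241476
1560720 = 6*241476 + 111864
241476 = 2*111864 + 17748
111864 = 6*17748 + 5376
17748 = 3*5376 + 1620
5376 = 3*1620 + 516
1620 = 3*516 + 72
516 = 7*72 + 12
72 = 6*12 + 0
gcd(4923636, 100033440) = 12 ≠ 1, so 4923636 has no multiplicative inverse modulo 100033440.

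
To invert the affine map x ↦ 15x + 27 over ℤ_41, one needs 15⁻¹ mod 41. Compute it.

11

Run Euclid on (41, 15):
41 = 2·15 + 11
15 = 1·11 + 4
11 = 2·4 + 3
4 = 1·3 + 1
3 = 3·1 + 0
The gcd is 1. Working backward:
1 = 4 − 3
1 = −11 + 3·4
1 = 3·15 − 4·11
1 = −4·41 + 11·15
So 15·11 ≡ 1 (mod 41).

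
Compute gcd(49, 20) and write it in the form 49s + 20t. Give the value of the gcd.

Apply Euclid's algorithm to 49 and 20:
49 = 2×20 + 9
20 = 2×9 + 2
9 = 4×2 + 1
2 = 2×1 + 0
gcd(49, 20) = 1.
Working backward:
1 = 9 − 4·2
1 = −4·20 + 9·9
1 = 9·49 − 22·20
So 1 = (9)·49 + (-22)·20.

1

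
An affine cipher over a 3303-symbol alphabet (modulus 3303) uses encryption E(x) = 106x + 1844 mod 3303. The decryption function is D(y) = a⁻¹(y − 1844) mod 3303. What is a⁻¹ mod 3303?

2524

gcd(3303, 106) by repeated division:
3303 = 31*106 + 17
106 = 6*17 + 4
17 = 4*4 + 1
4 = 4*1 + 0
Since gcd(106, 3303) = 1, back-substitute to write 1 as a combination:
1 = 17 − 4·4
1 = −4·106 + 25·17
1 = 25·3303 − 779·106
Hence 106⁻¹ ≡ -779 ≡ 2524 (mod 3303).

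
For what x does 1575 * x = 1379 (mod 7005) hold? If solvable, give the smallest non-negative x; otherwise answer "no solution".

no solution

gcd(1575, 7005):
7005 = 4*1575 + 705
1575 = 2*705 + 165
705 = 4*165 + 45
165 = 3*45 + 30
45 = 1*30 + 15
30 = 2*15 + 0
gcd = 15, but 15 ∤ 1379, so the congruence has no solution.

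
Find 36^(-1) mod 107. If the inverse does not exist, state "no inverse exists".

3

gcd(107, 36) by repeated division:
107 = 2*36 + 35
36 = 1*35 + 1
35 = 35*1 + 0
The gcd is 1. Working backward:
1 = 36 − 35
1 = −107 + 3·36
So 36·3 ≡ 1 (mod 107).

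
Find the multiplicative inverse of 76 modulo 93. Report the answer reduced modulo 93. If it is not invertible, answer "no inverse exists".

82

gcd(93, 76) by repeated division:
93 = 1·76 + 17
76 = 4·17 + 8
17 = 2·8 + 1
8 = 8·1 + 0
gcd = 1, so the inverse exists. Back-substitute:
1 = 17 − 2·8
1 = −2·76 + 9·17
1 = 9·93 − 11·76
Hence 76⁻¹ ≡ -11 ≡ 82 (mod 93).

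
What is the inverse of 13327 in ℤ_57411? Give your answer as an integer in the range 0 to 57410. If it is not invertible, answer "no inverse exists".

11110

gcd(57411, 13327) by repeated division:
57411 = 4*13327 + 4103
13327 = 3*4103 + 1018
4103 = 4*1018 + 31
1018 = 32*31 + 26
31 = 1*26 + 5
26 = 5*5 + 1
5 = 5*1 + 0
Since gcd(13327, 57411) = 1, back-substitute to write 1 as a combination:
1 = 26 − 5·5
1 = −5·31 + 6·26
1 = 6·1018 − 197·31
1 = −197·4103 + 794·1018
1 = 794·13327 − 2579·4103
1 = −2579·57411 + 11110·13327
So 13327·11110 ≡ 1 (mod 57411).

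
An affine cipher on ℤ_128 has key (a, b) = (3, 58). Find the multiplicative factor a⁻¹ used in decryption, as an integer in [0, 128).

43

Extended Euclidean algorithm:
128 = 42*3 + 2
3 = 1*2 + 1
2 = 2*1 + 0
Since gcd(3, 128) = 1, back-substitute to write 1 as a combination:
1 = 3 − 2
1 = −128 + 43·3
So 3·43 ≡ 1 (mod 128).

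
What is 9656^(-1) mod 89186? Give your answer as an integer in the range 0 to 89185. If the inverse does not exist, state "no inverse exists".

no inverse exists

Euclidean algorithm on 89186, 9656:
89186 = 9·9656 + 2282
9656 = 4·2282 + 528
2282 = 4·528 + 170
528 = 3·170 + 18
170 = 9·18 + 8
18 = 2·8 + 2
8 = 4·2 + 0
gcd(9656, 89186) = 2 ≠ 1, so 9656 has no multiplicative inverse modulo 89186.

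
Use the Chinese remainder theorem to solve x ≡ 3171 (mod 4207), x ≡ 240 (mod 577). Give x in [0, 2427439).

Write x = 3171 + 4207·k. Then 4207·k ≡ 240 − 3171 ≡ 531 (mod 577).
Need 4207⁻¹ mod 577. Extended Euclid on (577, 168):
577 = 3*168 + 73
168 = 2*73 + 22
73 = 3*22 + 7
22 = 3*7 + 1
7 = 7*1 + 0
Back-substitute:
1 = 22 − 3·7
1 = −3·73 + 10·22
1 = 10·168 − 23·73
1 = −23·577 + 79·168
4207⁻¹ ≡ 79 (mod 577), so k ≡ 79·531 ≡ 405 (mod 577).
x = 3171 + 4207·405 = 1707006.

1707006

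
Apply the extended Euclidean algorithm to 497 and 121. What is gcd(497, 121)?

1

Euclidean algorithm:
497 = 4×121 + 13
121 = 9×13 + 4
13 = 3×4 + 1
4 = 4×1 + 0
gcd(497, 121) = 1.
Back-substituting:
1 = 13 − 3·4
1 = −3·121 + 28·13
1 = 28·497 − 115·121
So 1 = (28)·497 + (-115)·121.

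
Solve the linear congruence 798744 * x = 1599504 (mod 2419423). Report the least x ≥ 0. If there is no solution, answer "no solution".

First find gcd(798744, 2419423):
2419423 = 3·798744 + 23191
798744 = 34·23191 + 10250
23191 = 2·10250 + 2691
10250 = 3·2691 + 2177
2691 = 1·2177 + 514
2177 = 4·514 + 121
514 = 4·121 + 30
121 = 4·30 + 1
30 = 30·1 + 0
gcd = 1, so a unique solution mod 2419423 exists.
Back-substitute for the Bézout coefficients:
1 = 121 − 4·30
1 = −4·514 + 17·121
1 = 17·2177 − 72·514
1 = −72·2691 + 89·2177
1 = 89·10250 − 339·2691
1 = −339·23191 + 767·10250
1 = 767·798744 − 26417·23191
1 = −26417·2419423 + 80018·798744
So 798744·(80018) ≡ 1 (mod 2419423), giving 798744⁻¹ ≡ 80018.
x ≡ 798744⁻¹·1599504 ≡ 80018·1599504 ≡ 1634372 (mod 2419423).

1634372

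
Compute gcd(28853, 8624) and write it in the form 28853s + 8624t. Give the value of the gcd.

11

Apply Euclid's algorithm to 28853 and 8624:
28853 = 3·8624 + 2981
8624 = 2·2981 + 2662
2981 = 1·2662 + 319
2662 = 8·319 + 110
319 = 2·110 + 99
110 = 1·99 + 11
99 = 9·11 + 0
gcd(28853, 8624) = 11.
Working backward:
11 = 110 − 99
11 = −319 + 3·110
11 = 3·2662 − 25·319
11 = −25·2981 + 28·2662
11 = 28·8624 − 81·2981
11 = −81·28853 + 271·8624
So 11 = (-81)·28853 + (271)·8624.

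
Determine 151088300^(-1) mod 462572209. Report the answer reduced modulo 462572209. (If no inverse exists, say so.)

no inverse exists

Compute gcd(151088300, 462572209):
462572209 = 3*151088300 + 9307309
151088300 = 16*9307309 + 2171356
9307309 = 4*2171356 + 621885
2171356 = 3*621885 + 305701
621885 = 2*305701 + 10483
305701 = 29*10483 + 1694
10483 = 6*1694 + 319
1694 = 5*319 + 99
319 = 3*99 + 22
99 = 4*22 + 11
22 = 2*11 + 0
Since gcd = 11 > 1, 151088300 is not a unit mod 462572209.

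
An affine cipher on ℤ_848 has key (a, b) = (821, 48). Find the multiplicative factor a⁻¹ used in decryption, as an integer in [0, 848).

Apply the Euclidean algorithm to 848 and 821:
848 = 1×821 + 27
821 = 30×27 + 11
27 = 2×11 + 5
11 = 2×5 + 1
5 = 5×1 + 0
The gcd is 1. Working backward:
1 = 11 − 2·5
1 = −2·27 + 5·11
1 = 5·821 − 152·27
1 = −152·848 + 157·821
So 821·157 ≡ 1 (mod 848).

157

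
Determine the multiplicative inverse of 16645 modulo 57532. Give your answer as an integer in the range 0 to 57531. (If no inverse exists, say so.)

Apply the Euclidean algorithm to 57532 and 16645:
57532 = 3×16645 + 7597
16645 = 2×7597 + 1451
7597 = 5×1451 + 342
1451 = 4×342 + 83
342 = 4×83 + 10
83 = 8×10 + 3
10 = 3×3 + 1
3 = 3×1 + 0
gcd = 1, so the inverse exists. Back-substitute:
1 = 10 − 3·3
1 = −3·83 + 25·10
1 = 25·342 − 103·83
1 = −103·1451 + 437·342
1 = 437·7597 − 2288·1451
1 = −2288·16645 + 5013·7597
1 = 5013·57532 − 17327·16645
Hence 16645⁻¹ ≡ -17327 ≡ 40205 (mod 57532).

40205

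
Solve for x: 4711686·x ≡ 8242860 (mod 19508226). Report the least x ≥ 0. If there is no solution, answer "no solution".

2456343

First find gcd(4711686, 19508226):
19508226 = 4·4711686 + 661482
4711686 = 7·661482 + 81312
661482 = 8·81312 + 10986
81312 = 7·10986 + 4410
10986 = 2·4410 + 2166
4410 = 2·2166 + 78
2166 = 27·78 + 60
78 = 1·60 + 18
60 = 3·18 + 6
18 = 3·6 + 0
gcd = 6 and 6 | 8242860, so solutions exist. Divide through by 6: 785281x ≡ 1373810 (mod 3251371).
Now find 785281⁻¹ mod 3251371:
3251371 = 4×785281 + 110247
785281 = 7×110247 + 13552
110247 = 8×13552 + 1831
13552 = 7×1831 + 735
1831 = 2×735 + 361
735 = 2×361 + 13
361 = 27×13 + 10
13 = 1×10 + 3
10 = 3×3 + 1
3 = 3×1 + 0
Back-substitute:
1 = 10 − 3·3
1 = −3·13 + 4·10
1 = 4·361 − 111·13
1 = −111·735 + 226·361
1 = 226·1831 − 563·735
1 = −563·13552 + 4167·1831
1 = 4167·110247 − 33899·13552
1 = −33899·785281 + 241460·110247
1 = 241460·3251371 − 999739·785281
So 785281·(-999739) ≡ 1 (mod 3251371), i.e. 785281⁻¹ ≡ 2251632.
Then x ≡ 2251632·1373810 ≡ 2456343 (mod 3251371); the smallest non-negative solution is x = 2456343.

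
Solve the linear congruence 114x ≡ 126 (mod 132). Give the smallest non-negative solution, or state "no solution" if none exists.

First find gcd(114, 132):
132 = 1·114 + 18
114 = 6·18 + 6
18 = 3·6 + 0
gcd = 6 and 6 | 126, so solutions exist. Divide through by 6: 19x ≡ 21 (mod 22).
Now find 19⁻¹ mod 22:
22 = 1*19 + 3
19 = 6*3 + 1
3 = 3*1 + 0
Back-substitute:
1 = 19 − 6·3
1 = −6·22 + 7·19
So 19⁻¹ ≡ 7 (mod 22).
Then x ≡ 7·21 ≡ 15 (mod 22); the smallest non-negative solution is x = 15.

15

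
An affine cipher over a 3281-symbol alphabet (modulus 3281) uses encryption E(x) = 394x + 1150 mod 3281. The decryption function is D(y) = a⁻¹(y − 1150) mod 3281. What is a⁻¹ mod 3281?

Apply the Euclidean algorithm to 3281 and 394:
3281 = 8*394 + 129
394 = 3*129 + 7
129 = 18*7 + 3
7 = 2*3 + 1
3 = 3*1 + 0
Since gcd(394, 3281) = 1, back-substitute to write 1 as a combination:
1 = 7 − 2·3
1 = −2·129 + 37·7
1 = 37·394 − 113·129
1 = −113·3281 + 941·394
So 394·941 ≡ 1 (mod 3281).

941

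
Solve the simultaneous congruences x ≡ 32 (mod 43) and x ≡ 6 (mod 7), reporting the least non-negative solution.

Write x = 32 + 43·k. Then 43·k ≡ 6 − 32 ≡ 2 (mod 7).
Need 43⁻¹ mod 7. Extended Euclid on (7, 1):
7 = 7*1 + 0
43⁻¹ ≡ 1 (mod 7), so k ≡ 1·2 ≡ 2 (mod 7).
x = 32 + 43·2 = 118.

118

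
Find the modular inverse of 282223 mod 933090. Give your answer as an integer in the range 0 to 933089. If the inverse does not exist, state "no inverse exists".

Extended Euclidean algorithm:
933090 = 3*282223 + 86421
282223 = 3*86421 + 22960
86421 = 3*22960 + 17541
22960 = 1*17541 + 5419
17541 = 3*5419 + 1284
5419 = 4*1284 + 283
1284 = 4*283 + 152
283 = 1*152 + 131
152 = 1*131 + 21
131 = 6*21 + 5
21 = 4*5 + 1
5 = 5*1 + 0
gcd = 1, so the inverse exists. Back-substitute:
1 = 21 − 4·5
1 = −4·131 + 25·21
1 = 25·152 − 29·131
1 = −29·283 + 54·152
1 = 54·1284 − 245·283
1 = −245·5419 + 1034·1284
1 = 1034·17541 − 3347·5419
1 = −3347·22960 + 4381·17541
1 = 4381·86421 − 16490·22960
1 = −16490·282223 + 53851·86421
1 = 53851·933090 − 178043·282223
Thus 282223·(-178043) ≡ 1 (mod 933090); reducing, -178043 mod 933090 = 755047.

755047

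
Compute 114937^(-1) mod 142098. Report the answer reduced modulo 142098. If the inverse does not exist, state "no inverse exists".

Extended Euclidean algorithm:
142098 = 1·114937 + 27161
114937 = 4·27161 + 6293
27161 = 4·6293 + 1989
6293 = 3·1989 + 326
1989 = 6·326 + 33
326 = 9·33 + 29
33 = 1·29 + 4
29 = 7·4 + 1
4 = 4·1 + 0
The gcd is 1. Working backward:
1 = 29 − 7·4
1 = −7·33 + 8·29
1 = 8·326 − 79·33
1 = −79·1989 + 482·326
1 = 482·6293 − 1525·1989
1 = −1525·27161 + 6582·6293
1 = 6582·114937 − 27853·27161
1 = −27853·142098 + 34435·114937
So 114937·34435 ≡ 1 (mod 142098).

34435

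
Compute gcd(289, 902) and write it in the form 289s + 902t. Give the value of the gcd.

1

Euclidean algorithm:
902 = 3×289 + 35
289 = 8×35 + 9
35 = 3×9 + 8
9 = 1×8 + 1
8 = 8×1 + 0
gcd(289, 902) = 1.
Express as a combination:
1 = 9 − 8
1 = −35 + 4·9
1 = 4·289 − 33·35
1 = −33·902 + 103·289
So 1 = (-33)·902 + (103)·289.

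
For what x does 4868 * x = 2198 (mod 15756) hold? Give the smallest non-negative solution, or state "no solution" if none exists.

gcd(4868, 15756):
15756 = 3*4868 + 1152
4868 = 4*1152 + 260
1152 = 4*260 + 112
260 = 2*112 + 36
112 = 3*36 + 4
36 = 9*4 + 0
gcd = 4, but 4 ∤ 2198, so the congruence has no solution.

no solution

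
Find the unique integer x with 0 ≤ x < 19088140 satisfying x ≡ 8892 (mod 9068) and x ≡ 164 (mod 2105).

Write x = 8892 + 9068·k. Then 9068·k ≡ 164 − 8892 ≡ 1797 (mod 2105).
Need 9068⁻¹ mod 2105. Extended Euclid on (2105, 648):
2105 = 3×648 + 161
648 = 4×161 + 4
161 = 40×4 + 1
4 = 4×1 + 0
Back-substitute:
1 = 161 − 40·4
1 = −40·648 + 161·161
1 = 161·2105 − 523·648
9068⁻¹ ≡ 1582 (mod 2105), so k ≡ 1582·1797 ≡ 1104 (mod 2105).
x = 8892 + 9068·1104 = 10019964.

10019964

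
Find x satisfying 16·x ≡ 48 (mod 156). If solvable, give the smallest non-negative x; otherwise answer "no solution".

First find gcd(16, 156):
156 = 9×16 + 12
16 = 1×12 + 4
12 = 3×4 + 0
gcd = 4 and 4 | 48, so solutions exist. Divide through by 4: 4x ≡ 12 (mod 39).
Now find 4⁻¹ mod 39:
39 = 9×4 + 3
4 = 1×3 + 1
3 = 3×1 + 0
Back-substitute:
1 = 4 − 3
1 = −39 + 10·4
So 4⁻¹ ≡ 10 (mod 39).
Then x ≡ 10·12 ≡ 3 (mod 39); the smallest non-negative solution is x = 3.

3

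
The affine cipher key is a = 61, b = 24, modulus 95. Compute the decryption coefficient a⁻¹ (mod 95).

gcd(95, 61) by repeated division:
95 = 1*61 + 34
61 = 1*34 + 27
34 = 1*27 + 7
27 = 3*7 + 6
7 = 1*6 + 1
6 = 6*1 + 0
gcd = 1, so the inverse exists. Back-substitute:
1 = 7 − 6
1 = −27 + 4·7
1 = 4·34 − 5·27
1 = −5·61 + 9·34
1 = 9·95 − 14·61
Thus 61·(-14) ≡ 1 (mod 95); reducing, -14 mod 95 = 81.

81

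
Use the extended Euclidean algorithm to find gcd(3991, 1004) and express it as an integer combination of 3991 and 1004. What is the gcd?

1

Euclidean algorithm:
3991 = 3×1004 + 979
1004 = 1×979 + 25
979 = 39×25 + 4
25 = 6×4 + 1
4 = 4×1 + 0
gcd(3991, 1004) = 1.
Back-substituting:
1 = 25 − 6·4
1 = −6·979 + 235·25
1 = 235·1004 − 241·979
1 = −241·3991 + 958·1004
So 1 = (-241)·3991 + (958)·1004.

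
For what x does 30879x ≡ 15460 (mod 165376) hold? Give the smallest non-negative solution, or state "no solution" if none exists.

First find gcd(30879, 165376):
165376 = 5×30879 + 10981
30879 = 2×10981 + 8917
10981 = 1×8917 + 2064
8917 = 4×2064 + 661
2064 = 3×661 + 81
661 = 8×81 + 13
81 = 6×13 + 3
13 = 4×3 + 1
3 = 3×1 + 0
gcd = 1, so a unique solution mod 165376 exists.
Back-substitute for the Bézout coefficients:
1 = 13 − 4·3
1 = −4·81 + 25·13
1 = 25·661 − 204·81
1 = −204·2064 + 637·661
1 = 637·8917 − 2752·2064
1 = −2752·10981 + 3389·8917
1 = 3389·30879 − 9530·10981
1 = −9530·165376 + 51039·30879
So 30879·(51039) ≡ 1 (mod 165376), giving 30879⁻¹ ≡ 51039.
x ≡ 30879⁻¹·15460 ≡ 51039·15460 ≡ 54044 (mod 165376).

54044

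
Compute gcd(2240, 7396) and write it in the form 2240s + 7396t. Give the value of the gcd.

4

Euclidean algorithm:
7396 = 3·2240 + 676
2240 = 3·676 + 212
676 = 3·212 + 40
212 = 5·40 + 12
40 = 3·12 + 4
12 = 3·4 + 0
gcd(2240, 7396) = 4.
Back-substituting:
4 = 40 − 3·12
4 = −3·212 + 16·40
4 = 16·676 − 51·212
4 = −51·2240 + 169·676
4 = 169·7396 − 558·2240
So 4 = (169)·7396 + (-558)·2240.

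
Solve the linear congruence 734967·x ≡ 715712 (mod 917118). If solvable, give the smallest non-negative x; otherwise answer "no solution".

gcd(734967, 917118):
917118 = 1×734967 + 182151
734967 = 4×182151 + 6363
182151 = 28×6363 + 3987
6363 = 1×3987 + 2376
3987 = 1×2376 + 1611
2376 = 1×1611 + 765
1611 = 2×765 + 81
765 = 9×81 + 36
81 = 2×36 + 9
36 = 4×9 + 0
gcd = 9, but 9 ∤ 715712, so the congruence has no solution.

no solution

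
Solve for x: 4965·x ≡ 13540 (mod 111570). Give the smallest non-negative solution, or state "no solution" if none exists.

no solution

gcd(4965, 111570):
111570 = 22*4965 + 2340
4965 = 2*2340 + 285
2340 = 8*285 + 60
285 = 4*60 + 45
60 = 1*45 + 15
45 = 3*15 + 0
gcd = 15, but 15 ∤ 13540, so the congruence has no solution.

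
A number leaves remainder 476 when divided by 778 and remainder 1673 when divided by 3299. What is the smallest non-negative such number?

Write x = 476 + 778·k. Then 778·k ≡ 1673 − 476 ≡ 1197 (mod 3299).
Need 778⁻¹ mod 3299. Extended Euclid on (3299, 778):
3299 = 4×778 + 187
778 = 4×187 + 30
187 = 6×30 + 7
30 = 4×7 + 2
7 = 3×2 + 1
2 = 2×1 + 0
Back-substitute:
1 = 7 − 3·2
1 = −3·30 + 13·7
1 = 13·187 − 81·30
1 = −81·778 + 337·187
1 = 337·3299 − 1429·778
778⁻¹ ≡ 1870 (mod 3299), so k ≡ 1870·1197 ≡ 1668 (mod 3299).
x = 476 + 778·1668 = 1298180.

1298180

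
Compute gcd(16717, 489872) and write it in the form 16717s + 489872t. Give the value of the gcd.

1

Repeated division:
489872 = 29·16717 + 5079
16717 = 3·5079 + 1480
5079 = 3·1480 + 639
1480 = 2·639 + 202
639 = 3·202 + 33
202 = 6·33 + 4
33 = 8·4 + 1
4 = 4·1 + 0
gcd(16717, 489872) = 1.
Working backward:
1 = 33 − 8·4
1 = −8·202 + 49·33
1 = 49·639 − 155·202
1 = −155·1480 + 359·639
1 = 359·5079 − 1232·1480
1 = −1232·16717 + 4055·5079
1 = 4055·489872 − 118827·16717
So 1 = (4055)·489872 + (-118827)·16717.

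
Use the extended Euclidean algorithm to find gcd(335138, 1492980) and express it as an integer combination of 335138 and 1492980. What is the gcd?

Euclidean algorithm:
1492980 = 4*335138 + 152428
335138 = 2*152428 + 30282
152428 = 5*30282 + 1018
30282 = 29*1018 + 760
1018 = 1*760 + 258
760 = 2*258 + 244
258 = 1*244 + 14
244 = 17*14 + 6
14 = 2*6 + 2
6 = 3*2 + 0
gcd(335138, 1492980) = 2.
Working backward:
2 = 14 − 2·6
2 = −2·244 + 35·14
2 = 35·258 − 37·244
2 = −37·760 + 109·258
2 = 109·1018 − 146·760
2 = −146·30282 + 4343·1018
2 = 4343·152428 − 21861·30282
2 = −21861·335138 + 48065·152428
2 = 48065·1492980 − 214121·335138
So 2 = (48065)·1492980 + (-214121)·335138.

2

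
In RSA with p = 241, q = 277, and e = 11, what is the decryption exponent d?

36131

φ(n) = (p−1)(q−1) = 240·276 = 66240.
Need d with 11·d ≡ 1 (mod 66240). Apply the extended Euclidean algorithm:
66240 = 6021×11 + 9
11 = 1×9 + 2
9 = 4×2 + 1
2 = 2×1 + 0
Back-substitute:
1 = 9 − 4·2
1 = −4·11 + 5·9
1 = 5·66240 − 30109·11
So 11·(-30109) ≡ 1 (mod 66240), hence d ≡ -30109 ≡ 36131 (mod 66240).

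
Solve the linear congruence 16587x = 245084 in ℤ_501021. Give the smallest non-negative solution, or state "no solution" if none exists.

gcd(16587, 501021):
501021 = 30×16587 + 3411
16587 = 4×3411 + 2943
3411 = 1×2943 + 468
2943 = 6×468 + 135
468 = 3×135 + 63
135 = 2×63 + 9
63 = 7×9 + 0
gcd = 9, but 9 ∤ 245084, so the congruence has no solution.

no solution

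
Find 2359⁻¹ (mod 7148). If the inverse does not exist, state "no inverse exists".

Run Euclid on (7148, 2359):
7148 = 3×2359 + 71
2359 = 33×71 + 16
71 = 4×16 + 7
16 = 2×7 + 2
7 = 3×2 + 1
2 = 2×1 + 0
gcd = 1, so the inverse exists. Back-substitute:
1 = 7 − 3·2
1 = −3·16 + 7·7
1 = 7·71 − 31·16
1 = −31·2359 + 1030·71
1 = 1030·7148 − 3121·2359
Thus 2359·(-3121) ≡ 1 (mod 7148); reducing, -3121 mod 7148 = 4027.

4027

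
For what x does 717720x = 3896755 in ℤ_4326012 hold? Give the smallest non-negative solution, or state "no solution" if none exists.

gcd(717720, 4326012):
4326012 = 6·717720 + 19692
717720 = 36·19692 + 8808
19692 = 2·8808 + 2076
8808 = 4·2076 + 504
2076 = 4·504 + 60
504 = 8·60 + 24
60 = 2·24 + 12
24 = 2·12 + 0
gcd = 12, but 12 ∤ 3896755, so the congruence has no solution.

no solution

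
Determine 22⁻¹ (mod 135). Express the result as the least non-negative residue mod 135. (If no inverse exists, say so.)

43

gcd(135, 22) by repeated division:
135 = 6×22 + 3
22 = 7×3 + 1
3 = 3×1 + 0
Since gcd(22, 135) = 1, back-substitute to write 1 as a combination:
1 = 22 − 7·3
1 = −7·135 + 43·22
So 22·43 ≡ 1 (mod 135).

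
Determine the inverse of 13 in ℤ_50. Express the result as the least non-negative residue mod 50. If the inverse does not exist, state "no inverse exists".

27

Extended Euclidean algorithm:
50 = 3·13 + 11
13 = 1·11 + 2
11 = 5·2 + 1
2 = 2·1 + 0
Since gcd(13, 50) = 1, back-substitute to write 1 as a combination:
1 = 11 − 5·2
1 = −5·13 + 6·11
1 = 6·50 − 23·13
So 13·(-23) ≡ 1 (mod 50), and -23 ≡ 27 (mod 50).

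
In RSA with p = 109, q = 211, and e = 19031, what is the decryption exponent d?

17111

φ(n) = (p−1)(q−1) = 108·210 = 22680.
Need d with 19031·d ≡ 1 (mod 22680). Apply the extended Euclidean algorithm:
22680 = 1*19031 + 3649
19031 = 5*3649 + 786
3649 = 4*786 + 505
786 = 1*505 + 281
505 = 1*281 + 224
281 = 1*224 + 57
224 = 3*57 + 53
57 = 1*53 + 4
53 = 13*4 + 1
4 = 4*1 + 0
Back-substitute:
1 = 53 − 13·4
1 = −13·57 + 14·53
1 = 14·224 − 55·57
1 = −55·281 + 69·224
1 = 69·505 − 124·281
1 = −124·786 + 193·505
1 = 193·3649 − 896·786
1 = −896·19031 + 4673·3649
1 = 4673·22680 − 5569·19031
So 19031·(-5569) ≡ 1 (mod 22680), hence d ≡ -5569 ≡ 17111 (mod 22680).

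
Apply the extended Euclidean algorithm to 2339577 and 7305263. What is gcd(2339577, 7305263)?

1

Euclidean algorithm:
7305263 = 3*2339577 + 286532
2339577 = 8*286532 + 47321
286532 = 6*47321 + 2606
47321 = 18*2606 + 413
2606 = 6*413 + 128
413 = 3*128 + 29
128 = 4*29 + 12
29 = 2*12 + 5
12 = 2*5 + 2
5 = 2*2 + 1
2 = 2*1 + 0
gcd(2339577, 7305263) = 1.
Express as a combination:
1 = 5 − 2·2
1 = −2·12 + 5·5
1 = 5·29 − 12·12
1 = −12·128 + 53·29
1 = 53·413 − 171·128
1 = −171·2606 + 1079·413
1 = 1079·47321 − 19593·2606
1 = −19593·286532 + 118637·47321
1 = 118637·2339577 − 968689·286532
1 = −968689·7305263 + 3024704·2339577
So 1 = (-968689)·7305263 + (3024704)·2339577.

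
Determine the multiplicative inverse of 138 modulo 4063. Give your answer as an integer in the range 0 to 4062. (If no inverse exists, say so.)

Apply the Euclidean algorithm to 4063 and 138:
4063 = 29×138 + 61
138 = 2×61 + 16
61 = 3×16 + 13
16 = 1×13 + 3
13 = 4×3 + 1
3 = 3×1 + 0
Since gcd(138, 4063) = 1, back-substitute to write 1 as a combination:
1 = 13 − 4·3
1 = −4·16 + 5·13
1 = 5·61 − 19·16
1 = −19·138 + 43·61
1 = 43·4063 − 1266·138
Hence 138⁻¹ ≡ -1266 ≡ 2797 (mod 4063).

2797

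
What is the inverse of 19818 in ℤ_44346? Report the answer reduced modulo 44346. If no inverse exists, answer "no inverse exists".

Compute gcd(19818, 44346):
44346 = 2*19818 + 4710
19818 = 4*4710 + 978
4710 = 4*978 + 798
978 = 1*798 + 180
798 = 4*180 + 78
180 = 2*78 + 24
78 = 3*24 + 6
24 = 4*6 + 0
The gcd is 6, not 1, hence no inverse exists.

no inverse exists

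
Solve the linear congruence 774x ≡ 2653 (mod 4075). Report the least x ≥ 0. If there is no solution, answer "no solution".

First find gcd(774, 4075):
4075 = 5·774 + 205
774 = 3·205 + 159
205 = 1·159 + 46
159 = 3·46 + 21
46 = 2·21 + 4
21 = 5·4 + 1
4 = 4·1 + 0
gcd = 1, so a unique solution mod 4075 exists.
Back-substitute for the Bézout coefficients:
1 = 21 − 5·4
1 = −5·46 + 11·21
1 = 11·159 − 38·46
1 = −38·205 + 49·159
1 = 49·774 − 185·205
1 = −185·4075 + 974·774
So 774·(974) ≡ 1 (mod 4075), giving 774⁻¹ ≡ 974.
x ≡ 774⁻¹·2653 ≡ 974·2653 ≡ 472 (mod 4075).

472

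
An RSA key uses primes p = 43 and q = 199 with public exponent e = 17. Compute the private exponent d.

φ(n) = (p−1)(q−1) = 42·198 = 8316.
Need d with 17·d ≡ 1 (mod 8316). Apply the extended Euclidean algorithm:
8316 = 489*17 + 3
17 = 5*3 + 2
3 = 1*2 + 1
2 = 2*1 + 0
Back-substitute:
1 = 3 − 2
1 = −17 + 6·3
1 = 6·8316 − 2935·17
So 17·(-2935) ≡ 1 (mod 8316), hence d ≡ -2935 ≡ 5381 (mod 8316).

5381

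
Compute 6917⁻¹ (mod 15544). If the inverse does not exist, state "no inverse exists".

4845

Run Euclid on (15544, 6917):
15544 = 2×6917 + 1710
6917 = 4×1710 + 77
1710 = 22×77 + 16
77 = 4×16 + 13
16 = 1×13 + 3
13 = 4×3 + 1
3 = 3×1 + 0
gcd = 1, so the inverse exists. Back-substitute:
1 = 13 − 4·3
1 = −4·16 + 5·13
1 = 5·77 − 24·16
1 = −24·1710 + 533·77
1 = 533·6917 − 2156·1710
1 = −2156·15544 + 4845·6917
So 6917·4845 ≡ 1 (mod 15544).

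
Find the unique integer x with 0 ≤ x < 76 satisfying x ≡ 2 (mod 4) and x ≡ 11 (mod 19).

Write x = 2 + 4·k. Then 4·k ≡ 11 − 2 ≡ 9 (mod 19).
Need 4⁻¹ mod 19. Extended Euclid on (19, 4):
19 = 4·4 + 3
4 = 1·3 + 1
3 = 3·1 + 0
Back-substitute:
1 = 4 − 3
1 = −19 + 5·4
4⁻¹ ≡ 5 (mod 19), so k ≡ 5·9 ≡ 7 (mod 19).
x = 2 + 4·7 = 30.

30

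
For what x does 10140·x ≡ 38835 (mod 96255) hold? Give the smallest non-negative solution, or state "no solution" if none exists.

2994

First find gcd(10140, 96255):
96255 = 9×10140 + 4995
10140 = 2×4995 + 150
4995 = 33×150 + 45
150 = 3×45 + 15
45 = 3×15 + 0
gcd = 15 and 15 | 38835, so solutions exist. Divide through by 15: 676x ≡ 2589 (mod 6417).
Now find 676⁻¹ mod 6417:
6417 = 9×676 + 333
676 = 2×333 + 10
333 = 33×10 + 3
10 = 3×3 + 1
3 = 3×1 + 0
Back-substitute:
1 = 10 − 3·3
1 = −3·333 + 100·10
1 = 100·676 − 203·333
1 = −203·6417 + 1927·676
So 676⁻¹ ≡ 1927 (mod 6417).
Then x ≡ 1927·2589 ≡ 2994 (mod 6417); the smallest non-negative solution is x = 2994.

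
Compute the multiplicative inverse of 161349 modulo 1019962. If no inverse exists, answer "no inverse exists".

331643

Run Euclid on (1019962, 161349):
1019962 = 6*161349 + 51868
161349 = 3*51868 + 5745
51868 = 9*5745 + 163
5745 = 35*163 + 40
163 = 4*40 + 3
40 = 13*3 + 1
3 = 3*1 + 0
The gcd is 1. Working backward:
1 = 40 − 13·3
1 = −13·163 + 53·40
1 = 53·5745 − 1868·163
1 = −1868·51868 + 16865·5745
1 = 16865·161349 − 52463·51868
1 = −52463·1019962 + 331643·161349
So 161349·331643 ≡ 1 (mod 1019962).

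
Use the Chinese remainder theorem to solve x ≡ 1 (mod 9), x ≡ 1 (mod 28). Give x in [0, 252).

1

Write x = 1 + 9·k. Then 9·k ≡ 1 − 1 ≡ 0 (mod 28).
Need 9⁻¹ mod 28. Extended Euclid on (28, 9):
28 = 3*9 + 1
9 = 9*1 + 0
Back-substitute:
1 = 28 − 3·9
9⁻¹ ≡ 25 (mod 28), so k ≡ 25·0 ≡ 0 (mod 28).
x = 1 + 9·0 = 1.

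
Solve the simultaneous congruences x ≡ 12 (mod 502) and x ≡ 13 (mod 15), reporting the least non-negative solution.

Write x = 12 + 502·k. Then 502·k ≡ 13 − 12 ≡ 1 (mod 15).
Need 502⁻¹ mod 15. Extended Euclid on (15, 7):
15 = 2*7 + 1
7 = 7*1 + 0
Back-substitute:
1 = 15 − 2·7
502⁻¹ ≡ 13 (mod 15), so k ≡ 13·1 ≡ 13 (mod 15).
x = 12 + 502·13 = 6538.

6538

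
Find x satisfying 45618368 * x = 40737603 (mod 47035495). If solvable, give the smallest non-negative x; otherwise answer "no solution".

4865236

First find gcd(45618368, 47035495):
47035495 = 1*45618368 + 1417127
45618368 = 32*1417127 + 270304
1417127 = 5*270304 + 65607
270304 = 4*65607 + 7876
65607 = 8*7876 + 2599
7876 = 3*2599 + 79
2599 = 32*79 + 71
79 = 1*71 + 8
71 = 8*8 + 7
8 = 1*7 + 1
7 = 7*1 + 0
gcd = 1, so a unique solution mod 47035495 exists.
Back-substitute for the Bézout coefficients:
1 = 8 − 7
1 = −71 + 9·8
1 = 9·79 − 10·71
1 = −10·2599 + 329·79
1 = 329·7876 − 997·2599
1 = −997·65607 + 8305·7876
1 = 8305·270304 − 34217·65607
1 = −34217·1417127 + 179390·270304
1 = 179390·45618368 − 5774697·1417127
1 = −5774697·47035495 + 5954087·45618368
So 45618368·(5954087) ≡ 1 (mod 47035495), giving 45618368⁻¹ ≡ 5954087.
x ≡ 45618368⁻¹·40737603 ≡ 5954087·40737603 ≡ 4865236 (mod 47035495).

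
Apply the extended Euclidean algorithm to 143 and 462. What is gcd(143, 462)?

11

Euclidean algorithm:
462 = 3·143 + 33
143 = 4·33 + 11
33 = 3·11 + 0
gcd(143, 462) = 11.
Express as a combination:
11 = 143 − 4·33
11 = −4·462 + 13·143
So 11 = (-4)·462 + (13)·143.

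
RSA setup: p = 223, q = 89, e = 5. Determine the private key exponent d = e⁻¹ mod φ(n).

15629

φ(n) = (p−1)(q−1) = 222·88 = 19536.
Need d with 5·d ≡ 1 (mod 19536). Apply the extended Euclidean algorithm:
19536 = 3907·5 + 1
5 = 5·1 + 0
Back-substitute:
1 = 19536 − 3907·5
So 5·(-3907) ≡ 1 (mod 19536), hence d ≡ -3907 ≡ 15629 (mod 19536).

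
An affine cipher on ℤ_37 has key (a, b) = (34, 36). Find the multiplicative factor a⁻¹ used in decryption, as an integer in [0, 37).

Extended Euclidean algorithm:
37 = 1*34 + 3
34 = 11*3 + 1
3 = 3*1 + 0
The gcd is 1. Working backward:
1 = 34 − 11·3
1 = −11·37 + 12·34
So 34·12 ≡ 1 (mod 37).

12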